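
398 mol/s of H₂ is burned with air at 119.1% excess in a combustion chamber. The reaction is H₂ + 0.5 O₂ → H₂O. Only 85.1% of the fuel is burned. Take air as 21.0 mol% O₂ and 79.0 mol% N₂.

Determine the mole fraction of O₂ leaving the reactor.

0.116

Stoichiometric O₂ = 0.5 × 398 = 199 mol/s; O₂ fed = 199 × 2.191 = 436 mol/s.
N₂ fed = 436 × 79/21 = 1640 mol/s.
Fuel reacted = 0.851 × 398 → ξ = 338.7 mol/s.
Outlet (n = n₀ + ν ξ):
  H₂: 398 − 1(338.7) = 59.3
  O₂: 436 − 0.5(338.7) = 266.7
  N₂: 1640 (inert)
  H₂O: 0 + 1(338.7) = 338.7
Total out = 2305 mol/s; y_O₂ = 266.7 / 2305 = 0.1157.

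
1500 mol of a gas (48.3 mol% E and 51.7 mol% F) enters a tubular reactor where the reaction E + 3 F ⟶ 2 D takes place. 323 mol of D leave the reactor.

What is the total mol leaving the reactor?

1180 mol

For D: n = n₀ + 2ξ → 323 = 0 + 2ξ, giving ξ = 161.5 mol.
Outlet amounts (n = n₀ + ν ξ):
  E: 724.5 − 1(161.5) = 563
  F: 775.5 − 3(161.5) = 291
  D: 0 + 2(161.5) = 323
Total out = 563 + 291 + 323 = 1177 mol.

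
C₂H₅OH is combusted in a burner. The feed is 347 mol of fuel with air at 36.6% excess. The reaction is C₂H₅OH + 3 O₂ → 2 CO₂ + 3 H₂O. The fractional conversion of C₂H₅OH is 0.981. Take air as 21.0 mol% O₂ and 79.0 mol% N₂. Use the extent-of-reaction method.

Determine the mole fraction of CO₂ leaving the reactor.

Stoichiometric O₂ = 3 × 347 = 1041 mol; O₂ fed = 1041 × 1.366 = 1422 mol.
N₂ fed = 1422 × 79/21 = 5349 mol.
Fuel reacted = 0.981 × 347 → ξ = 340.4 mol.
Outlet (n = n₀ + ν ξ):
  C₂H₅OH: 347 − 1(340.4) = 6.593
  O₂: 1422 − 3(340.4) = 400.8
  N₂: 5349 (inert)
  CO₂: 0 + 2(340.4) = 680.8
  H₂O: 0 + 3(340.4) = 1021
Total out = 7459 mol; y_CO₂ = 680.8 / 7459 = 0.09128.

0.0913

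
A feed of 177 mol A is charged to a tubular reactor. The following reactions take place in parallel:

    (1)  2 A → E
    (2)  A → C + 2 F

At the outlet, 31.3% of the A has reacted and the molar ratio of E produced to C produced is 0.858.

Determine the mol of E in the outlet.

17.5 mol

Conversion of A: A consumed = 0.313 × 177 = 55.4 mol = 2ξ₁ + 1ξ₂.
Selectivity: 1ξ₁ / (1ξ₂) = 0.858 → ξ₁ = 0.858 ξ₂.
Substitute: (2·0.858 + 1) ξ₂ = 55.4 → ξ₂ = 20.4 mol, ξ₁ = 17.5 mol.
Outlet amounts (n = n₀ + Σ ν·ξ):
  A: 177 − 2(17.5) − 1(20.4) = 121.6
  E: 0 + 1(17.5) = 17.5
  C: 0 + 1(20.4) = 20.4
  F: 0 + 2(20.4) = 40.8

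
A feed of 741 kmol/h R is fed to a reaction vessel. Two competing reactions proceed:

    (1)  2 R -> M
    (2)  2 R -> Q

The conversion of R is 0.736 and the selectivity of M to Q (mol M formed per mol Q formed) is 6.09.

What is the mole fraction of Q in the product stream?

0.0821

Conversion of R: R consumed = 0.736 × 741 = 545.4 kmol/h = 2ξ₁ + 2ξ₂.
Selectivity: 1ξ₁ / (1ξ₂) = 6.09 → ξ₁ = 6.09 ξ₂.
Substitute: (2·6.09 + 2) ξ₂ = 545.4 → ξ₂ = 38.46 kmol/h, ξ₁ = 234.2 kmol/h.
Outlet amounts (n = n₀ + Σ ν·ξ):
  R: 741 − 2(234.2) − 2(38.46) = 195.6
  M: 0 + 1(234.2) = 234.2
  Q: 0 + 1(38.46) = 38.46
Total out = 468.3 kmol/h; y_Q = 38.46 / 468.3 = 0.08213.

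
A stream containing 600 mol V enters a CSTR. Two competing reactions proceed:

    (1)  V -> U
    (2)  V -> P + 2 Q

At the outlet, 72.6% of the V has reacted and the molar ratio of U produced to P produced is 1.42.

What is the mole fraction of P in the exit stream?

Conversion of V: V consumed = 0.726 × 600 = 435.6 mol = 1ξ₁ + 1ξ₂.
Selectivity: 1ξ₁ / (1ξ₂) = 1.42 → ξ₁ = 1.42 ξ₂.
Substitute: (1·1.42 + 1) ξ₂ = 435.6 → ξ₂ = 180 mol, ξ₁ = 255.6 mol.
Outlet amounts (n = n₀ + Σ ν·ξ):
  V: 600 − 1(255.6) − 1(180) = 164.4
  U: 0 + 1(255.6) = 255.6
  P: 0 + 1(180) = 180
  Q: 0 + 2(180) = 360
Total out = 960 mol; y_P = 180 / 960 = 0.1875.

0.188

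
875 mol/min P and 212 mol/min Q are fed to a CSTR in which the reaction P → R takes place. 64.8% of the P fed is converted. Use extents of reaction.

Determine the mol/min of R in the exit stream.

P reacted = 0.648 × 875 = 567 mol/min; ν_P = −1, so ξ = 567/1 = 567 mol/min.
Outlet amounts (n = n₀ + ν ξ):
  P: 875 − 1(567) = 308
  R: 0 + 1(567) = 567
  Q: 212 (inert)

567 mol/min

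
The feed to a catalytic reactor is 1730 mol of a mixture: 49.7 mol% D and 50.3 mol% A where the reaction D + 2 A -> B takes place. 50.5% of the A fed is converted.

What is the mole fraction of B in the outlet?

0.17

A reacted = 0.505 × 870.2 = 439.4 mol; ν_A = −2, so ξ = 439.4/2 = 219.7 mol.
Outlet amounts (n = n₀ + ν ξ):
  D: 859.8 − 1(219.7) = 640.1
  A: 870.2 − 2(219.7) = 430.7
  B: 0 + 1(219.7) = 219.7
Total out = 1291 mol; y_B = 219.7 / 1291 = 0.1703.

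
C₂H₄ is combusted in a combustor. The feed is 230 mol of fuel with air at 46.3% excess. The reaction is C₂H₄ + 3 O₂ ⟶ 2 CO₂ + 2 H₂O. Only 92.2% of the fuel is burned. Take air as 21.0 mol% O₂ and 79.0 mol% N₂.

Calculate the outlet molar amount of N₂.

3800 mol

Stoichiometric O₂ = 3 × 230 = 690 mol; O₂ fed = 690 × 1.463 = 1009 mol.
N₂ fed = 1009 × 79/21 = 3798 mol.
Fuel reacted = 0.922 × 230 → ξ = 212.1 mol.
Outlet (n = n₀ + ν ξ):
  C₂H₄: 230 − 1(212.1) = 17.94
  O₂: 1009 − 3(212.1) = 373.3
  N₂: 3798 (inert)
  CO₂: 0 + 2(212.1) = 424.1
  H₂O: 0 + 2(212.1) = 424.1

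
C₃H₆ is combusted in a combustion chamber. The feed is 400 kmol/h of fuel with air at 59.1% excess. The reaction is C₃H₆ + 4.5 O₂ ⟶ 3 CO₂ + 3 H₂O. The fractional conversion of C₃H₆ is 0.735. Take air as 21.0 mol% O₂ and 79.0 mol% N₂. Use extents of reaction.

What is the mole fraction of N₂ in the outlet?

Stoichiometric O₂ = 4.5 × 400 = 1800 kmol/h; O₂ fed = 1800 × 1.591 = 2864 kmol/h.
N₂ fed = 2864 × 79/21 = 10770 kmol/h.
Fuel reacted = 0.735 × 400 → ξ = 294 kmol/h.
Outlet (n = n₀ + ν ξ):
  C₃H₆: 400 − 1(294) = 106
  O₂: 2864 − 4.5(294) = 1541
  N₂: 10770 (inert)
  CO₂: 0 + 3(294) = 882
  H₂O: 0 + 3(294) = 882
Total out = 14180 kmol/h; y_N₂ = 10770 / 14180 = 0.7595.

0.76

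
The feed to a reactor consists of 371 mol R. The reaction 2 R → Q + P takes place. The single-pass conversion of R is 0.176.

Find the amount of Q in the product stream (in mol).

32.6 mol

R reacted = 0.176 × 371 = 65.3 mol; ν_R = −2, so ξ = 65.3/2 = 32.65 mol.
Outlet amounts (n = n₀ + ν ξ):
  R: 371 − 2(32.65) = 305.7
  Q: 0 + 1(32.65) = 32.65
  P: 0 + 1(32.65) = 32.65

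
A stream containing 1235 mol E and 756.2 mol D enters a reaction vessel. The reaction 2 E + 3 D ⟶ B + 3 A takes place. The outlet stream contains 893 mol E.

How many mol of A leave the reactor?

513 mol

For E: n = n₀ − 2ξ → 893 = 1235 − 2ξ, giving ξ = 171 mol.
Outlet amounts (n = n₀ + ν ξ):
  E: 1235 − 2(171) = 893
  D: 756.2 − 3(171) = 243.2
  B: 0 + 1(171) = 171
  A: 0 + 3(171) = 513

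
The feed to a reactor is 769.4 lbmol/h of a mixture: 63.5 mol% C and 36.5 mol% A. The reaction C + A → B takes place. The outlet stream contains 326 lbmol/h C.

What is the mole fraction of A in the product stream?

For C: n = n₀ − 1ξ → 326 = 488.6 − 1ξ, giving ξ = 162.6 lbmol/h.
Outlet amounts (n = n₀ + ν ξ):
  C: 488.6 − 1(162.6) = 326
  A: 280.8 − 1(162.6) = 118.3
  B: 0 + 1(162.6) = 162.6
Total out = 606.8 lbmol/h; y_A = 118.3 / 606.8 = 0.1949.

0.195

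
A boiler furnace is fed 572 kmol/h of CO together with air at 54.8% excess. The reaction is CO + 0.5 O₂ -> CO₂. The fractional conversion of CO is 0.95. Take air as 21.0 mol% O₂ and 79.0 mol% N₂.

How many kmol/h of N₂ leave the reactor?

Stoichiometric O₂ = 0.5 × 572 = 286 kmol/h; O₂ fed = 286 × 1.548 = 442.7 kmol/h.
N₂ fed = 442.7 × 79/21 = 1666 kmol/h.
Fuel reacted = 0.95 × 572 → ξ = 543.4 kmol/h.
Outlet (n = n₀ + ν ξ):
  CO: 572 − 1(543.4) = 28.6
  O₂: 442.7 − 0.5(543.4) = 171
  N₂: 1666 (inert)
  CO₂: 0 + 1(543.4) = 543.4

1670 kmol/h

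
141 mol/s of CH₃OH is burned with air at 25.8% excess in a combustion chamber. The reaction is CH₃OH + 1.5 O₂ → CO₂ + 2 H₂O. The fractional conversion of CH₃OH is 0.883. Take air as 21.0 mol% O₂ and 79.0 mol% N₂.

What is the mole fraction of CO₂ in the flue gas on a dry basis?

0.102

Stoichiometric O₂ = 1.5 × 141 = 211.5 mol/s; O₂ fed = 211.5 × 1.258 = 266.1 mol/s.
N₂ fed = 266.1 × 79/21 = 1001 mol/s.
Fuel reacted = 0.883 × 141 → ξ = 124.5 mol/s.
Outlet (n = n₀ + ν ξ):
  CH₃OH: 141 − 1(124.5) = 16.5
  O₂: 266.1 − 1.5(124.5) = 79.31
  N₂: 1001 (inert)
  CO₂: 0 + 1(124.5) = 124.5
  H₂O: 0 + 2(124.5) = 249
Dry total = 1221 mol/s; y_CO₂ (dry) = 124.5 / 1221 = 0.1019.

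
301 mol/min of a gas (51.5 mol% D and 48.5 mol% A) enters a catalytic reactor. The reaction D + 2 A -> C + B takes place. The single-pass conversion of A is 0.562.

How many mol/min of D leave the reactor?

114 mol/min

A reacted = 0.562 × 146 = 82.04 mol/min; ν_A = −2, so ξ = 82.04/2 = 41.02 mol/min.
Outlet amounts (n = n₀ + ν ξ):
  D: 155 − 1(41.02) = 114
  A: 146 − 2(41.02) = 63.94
  C: 0 + 1(41.02) = 41.02
  B: 0 + 1(41.02) = 41.02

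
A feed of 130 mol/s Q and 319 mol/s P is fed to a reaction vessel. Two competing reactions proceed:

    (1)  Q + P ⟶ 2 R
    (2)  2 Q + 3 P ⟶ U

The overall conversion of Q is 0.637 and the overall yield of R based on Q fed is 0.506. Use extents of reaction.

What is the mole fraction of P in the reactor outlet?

Yield of R: 2ξ₁ / 130 = 0.506 → ξ₁ = 32.89 mol/s.
Conversion of Q: 1ξ₁ + 2ξ₂ = 0.637 × 130 = 82.81 → ξ₂ = 24.96 mol/s.
Outlet amounts (n = n₀ + Σ ν·ξ):
  Q: 130 − 1(32.89) − 2(24.96) = 47.19
  P: 319 − 1(32.89) − 3(24.96) = 211.2
  R: 0 + 2(32.89) = 65.78
  U: 0 + 1(24.96) = 24.96
Total out = 349.2 mol/s; y_P = 211.2 / 349.2 = 0.605.

0.605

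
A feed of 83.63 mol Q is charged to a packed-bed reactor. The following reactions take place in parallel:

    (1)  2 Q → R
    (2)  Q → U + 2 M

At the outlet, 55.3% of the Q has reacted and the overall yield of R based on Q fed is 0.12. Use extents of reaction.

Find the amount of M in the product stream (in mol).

52.4 mol

Yield of R: 1ξ₁ / 83.63 = 0.12 → ξ₁ = 10.04 mol.
Conversion of Q: 2ξ₁ + 1ξ₂ = 0.553 × 83.63 = 46.25 → ξ₂ = 26.18 mol.
Outlet amounts (n = n₀ + Σ ν·ξ):
  Q: 83.63 − 2(10.04) − 1(26.18) = 37.38
  R: 0 + 1(10.04) = 10.04
  U: 0 + 1(26.18) = 26.18
  M: 0 + 2(26.18) = 52.35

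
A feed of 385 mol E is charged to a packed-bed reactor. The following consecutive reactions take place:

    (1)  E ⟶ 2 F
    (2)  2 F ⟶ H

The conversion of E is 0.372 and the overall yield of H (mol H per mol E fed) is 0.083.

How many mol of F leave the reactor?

223 mol

Conversion of E: E consumed = 1ξ₁ = 0.372 × 385 → ξ₁ = 143.2 mol.
Yield of H: 1ξ₂ / 385 = 0.083 → ξ₂ = 31.96 mol.
Outlet amounts (n = n₀ + Σ ν·ξ):
  E: 385 − 1(143.2) = 241.8
  F: 0 + 2(143.2) − 2(31.96) = 222.5
  H: 0 + 1(31.96) = 31.96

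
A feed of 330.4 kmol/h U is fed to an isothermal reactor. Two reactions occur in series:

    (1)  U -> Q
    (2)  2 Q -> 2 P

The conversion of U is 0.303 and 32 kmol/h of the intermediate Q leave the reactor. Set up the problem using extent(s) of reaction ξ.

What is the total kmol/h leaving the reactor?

330 kmol/h

Conversion of U: U consumed = 1ξ₁ = 0.303 × 330.4 → ξ₁ = 100.1 kmol/h.
Q balance: n_Q = 0 + 1ξ₁ − 2ξ₂ = 32 → ξ₂ = (1·100.1 − 32)/2 = 34.06 kmol/h.
Outlet amounts (n = n₀ + Σ ν·ξ):
  U: 330.4 − 1(100.1) = 230.3
  Q: 0 + 1(100.1) − 2(34.06) = 32
  P: 0 + 2(34.06) = 68.11
Total out = 230.3 + 32 + 68.11 = 330.4 kmol/h.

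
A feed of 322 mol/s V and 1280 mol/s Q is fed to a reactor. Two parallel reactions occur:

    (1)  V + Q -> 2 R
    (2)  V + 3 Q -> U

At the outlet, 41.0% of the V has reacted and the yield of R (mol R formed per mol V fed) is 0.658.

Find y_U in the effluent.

Yield of R: 2ξ₁ / 322 = 0.658 → ξ₁ = 105.9 mol/s.
Conversion of V: 1ξ₁ + 1ξ₂ = 0.41 × 322 = 132 → ξ₂ = 26.08 mol/s.
Outlet amounts (n = n₀ + Σ ν·ξ):
  V: 322 − 1(105.9) − 1(26.08) = 190
  Q: 1280 − 1(105.9) − 3(26.08) = 1096
  R: 0 + 2(105.9) = 211.9
  U: 0 + 1(26.08) = 26.08
Total out = 1524 mol/s; y_U = 26.08 / 1524 = 0.01712.

0.0171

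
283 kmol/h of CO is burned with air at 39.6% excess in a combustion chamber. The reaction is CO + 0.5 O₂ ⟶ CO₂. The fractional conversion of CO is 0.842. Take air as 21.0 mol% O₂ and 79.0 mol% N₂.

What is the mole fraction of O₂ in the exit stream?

0.071

Stoichiometric O₂ = 0.5 × 283 = 141.5 kmol/h; O₂ fed = 141.5 × 1.396 = 197.5 kmol/h.
N₂ fed = 197.5 × 79/21 = 743.1 kmol/h.
Fuel reacted = 0.842 × 283 → ξ = 238.3 kmol/h.
Outlet (n = n₀ + ν ξ):
  CO: 283 − 1(238.3) = 44.71
  O₂: 197.5 − 0.5(238.3) = 78.39
  N₂: 743.1 (inert)
  CO₂: 0 + 1(238.3) = 238.3
Total out = 1104 kmol/h; y_O₂ = 78.39 / 1104 = 0.07097.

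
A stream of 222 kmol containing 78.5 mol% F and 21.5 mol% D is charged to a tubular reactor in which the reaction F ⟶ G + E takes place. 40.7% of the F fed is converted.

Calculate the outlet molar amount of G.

70.9 kmol

F reacted = 0.407 × 174.3 = 70.93 kmol; ν_F = −1, so ξ = 70.93/1 = 70.93 kmol.
Outlet amounts (n = n₀ + ν ξ):
  F: 174.3 − 1(70.93) = 103.3
  G: 0 + 1(70.93) = 70.93
  E: 0 + 1(70.93) = 70.93
  D: 47.73 (inert)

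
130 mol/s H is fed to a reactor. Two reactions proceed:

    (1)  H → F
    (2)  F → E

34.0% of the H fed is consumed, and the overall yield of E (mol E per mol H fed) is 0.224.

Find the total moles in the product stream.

Conversion of H: H consumed = 1ξ₁ = 0.34 × 130 → ξ₁ = 44.2 mol/s.
Yield of E: 1ξ₂ / 130 = 0.224 → ξ₂ = 29.12 mol/s.
Outlet amounts (n = n₀ + Σ ν·ξ):
  H: 130 − 1(44.2) = 85.8
  F: 0 + 1(44.2) − 1(29.12) = 15.08
  E: 0 + 1(29.12) = 29.12
Total out = 85.8 + 15.08 + 29.12 = 130 mol/s.

130 mol/s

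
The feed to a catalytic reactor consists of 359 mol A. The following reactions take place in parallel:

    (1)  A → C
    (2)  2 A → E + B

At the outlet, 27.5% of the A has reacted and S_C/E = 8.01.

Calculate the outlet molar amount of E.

Conversion of A: A consumed = 0.275 × 359 = 98.73 mol = 1ξ₁ + 2ξ₂.
Selectivity: 1ξ₁ / (1ξ₂) = 8.01 → ξ₁ = 8.01 ξ₂.
Substitute: (1·8.01 + 2) ξ₂ = 98.73 → ξ₂ = 9.863 mol, ξ₁ = 79 mol.
Outlet amounts (n = n₀ + Σ ν·ξ):
  A: 359 − 1(79) − 2(9.863) = 260.3
  C: 0 + 1(79) = 79
  E: 0 + 1(9.863) = 9.863
  B: 0 + 1(9.863) = 9.863

9.86 mol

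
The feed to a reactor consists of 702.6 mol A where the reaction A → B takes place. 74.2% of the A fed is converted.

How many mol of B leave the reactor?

A reacted = 0.742 × 702.6 = 521.3 mol; ν_A = −1, so ξ = 521.3/1 = 521.3 mol.
Outlet amounts (n = n₀ + ν ξ):
  A: 702.6 − 1(521.3) = 181.3
  B: 0 + 1(521.3) = 521.3

521 mol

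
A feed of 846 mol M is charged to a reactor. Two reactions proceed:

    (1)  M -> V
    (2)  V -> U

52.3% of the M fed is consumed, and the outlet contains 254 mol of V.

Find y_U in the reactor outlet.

Conversion of M: M consumed = 1ξ₁ = 0.523 × 846 → ξ₁ = 442.5 mol.
V balance: n_V = 0 + 1ξ₁ − 1ξ₂ = 254 → ξ₂ = (1·442.5 − 254)/1 = 188.5 mol.
Outlet amounts (n = n₀ + Σ ν·ξ):
  M: 846 − 1(442.5) = 403.5
  V: 0 + 1(442.5) − 1(188.5) = 254
  U: 0 + 1(188.5) = 188.5
Total out = 846 mol; y_U = 188.5 / 846 = 0.2228.

0.223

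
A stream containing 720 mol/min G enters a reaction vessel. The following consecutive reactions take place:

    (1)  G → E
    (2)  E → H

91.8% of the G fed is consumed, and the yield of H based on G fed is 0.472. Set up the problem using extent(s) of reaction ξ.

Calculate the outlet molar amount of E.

Conversion of G: G consumed = 1ξ₁ = 0.918 × 720 → ξ₁ = 661 mol/min.
Yield of H: 1ξ₂ / 720 = 0.472 → ξ₂ = 339.8 mol/min.
Outlet amounts (n = n₀ + Σ ν·ξ):
  G: 720 − 1(661) = 59.04
  E: 0 + 1(661) − 1(339.8) = 321.1
  H: 0 + 1(339.8) = 339.8

321 mol/min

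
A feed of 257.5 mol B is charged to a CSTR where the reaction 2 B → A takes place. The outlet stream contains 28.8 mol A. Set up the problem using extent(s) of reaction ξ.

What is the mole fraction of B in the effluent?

For A: n = n₀ + 1ξ → 28.8 = 0 + 1ξ, giving ξ = 28.8 mol.
Outlet amounts (n = n₀ + ν ξ):
  B: 257.5 − 2(28.8) = 199.9
  A: 0 + 1(28.8) = 28.8
Total out = 228.7 mol; y_B = 199.9 / 228.7 = 0.8741.

0.874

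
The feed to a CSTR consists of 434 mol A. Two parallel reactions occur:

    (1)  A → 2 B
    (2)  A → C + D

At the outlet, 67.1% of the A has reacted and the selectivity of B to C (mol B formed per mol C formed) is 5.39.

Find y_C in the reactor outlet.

0.109

Conversion of A: A consumed = 0.671 × 434 = 291.2 mol = 1ξ₁ + 1ξ₂.
Selectivity: 2ξ₁ / (1ξ₂) = 5.39 → ξ₁ = 2.695 ξ₂.
Substitute: (1·2.695 + 1) ξ₂ = 291.2 → ξ₂ = 78.81 mol, ξ₁ = 212.4 mol.
Outlet amounts (n = n₀ + Σ ν·ξ):
  A: 434 − 1(212.4) − 1(78.81) = 142.8
  B: 0 + 2(212.4) = 424.8
  C: 0 + 1(78.81) = 78.81
  D: 0 + 1(78.81) = 78.81
Total out = 725.2 mol; y_C = 78.81 / 725.2 = 0.1087.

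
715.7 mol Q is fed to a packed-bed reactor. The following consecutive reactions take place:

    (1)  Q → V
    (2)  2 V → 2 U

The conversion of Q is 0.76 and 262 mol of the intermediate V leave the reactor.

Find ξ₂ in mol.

Conversion of Q: Q consumed = 1ξ₁ = 0.76 × 715.7 → ξ₁ = 543.9 mol.
V balance: n_V = 0 + 1ξ₁ − 2ξ₂ = 262 → ξ₂ = (1·543.9 − 262)/2 = 141 mol.
Outlet amounts (n = n₀ + Σ ν·ξ):
  Q: 715.7 − 1(543.9) = 171.8
  V: 0 + 1(543.9) − 2(141) = 262
  U: 0 + 2(141) = 281.9

ξ₂ = 141 mol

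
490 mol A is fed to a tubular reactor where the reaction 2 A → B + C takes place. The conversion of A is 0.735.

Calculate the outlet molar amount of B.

A reacted = 0.735 × 490 = 360.1 mol; ν_A = −2, so ξ = 360.1/2 = 180.1 mol.
Outlet amounts (n = n₀ + ν ξ):
  A: 490 − 2(180.1) = 129.9
  B: 0 + 1(180.1) = 180.1
  C: 0 + 1(180.1) = 180.1

180 mol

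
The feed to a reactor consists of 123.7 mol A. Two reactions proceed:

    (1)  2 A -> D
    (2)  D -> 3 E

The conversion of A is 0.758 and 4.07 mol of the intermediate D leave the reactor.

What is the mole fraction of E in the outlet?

0.791

Conversion of A: A consumed = 2ξ₁ = 0.758 × 123.7 → ξ₁ = 46.88 mol.
D balance: n_D = 0 + 1ξ₁ − 1ξ₂ = 4.07 → ξ₂ = (1·46.88 − 4.07)/1 = 42.81 mol.
Outlet amounts (n = n₀ + Σ ν·ξ):
  A: 123.7 − 2(46.88) = 29.94
  D: 0 + 1(46.88) − 1(42.81) = 4.07
  E: 0 + 3(42.81) = 128.4
Total out = 162.4 mol; y_E = 128.4 / 162.4 = 0.7907.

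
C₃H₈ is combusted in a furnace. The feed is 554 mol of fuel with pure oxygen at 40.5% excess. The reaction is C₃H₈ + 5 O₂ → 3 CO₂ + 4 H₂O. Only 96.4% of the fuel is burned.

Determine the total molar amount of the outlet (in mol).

Stoichiometric O₂ = 5 × 554 = 2770 mol; O₂ fed = 2770 × 1.405 = 3892 mol.
Fuel reacted = 0.964 × 554 → ξ = 534.1 mol.
Outlet (n = n₀ + ν ξ):
  C₃H₈: 554 − 1(534.1) = 19.94
  O₂: 3892 − 5(534.1) = 1222
  CO₂: 0 + 3(534.1) = 1602
  H₂O: 0 + 4(534.1) = 2136
Total out = 19.94 + 1222 + 1602 + 2136 = 4980 mol.

4980 mol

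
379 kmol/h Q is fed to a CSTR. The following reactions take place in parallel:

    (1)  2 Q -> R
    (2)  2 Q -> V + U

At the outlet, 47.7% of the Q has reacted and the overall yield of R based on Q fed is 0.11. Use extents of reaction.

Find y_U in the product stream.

0.144

Yield of R: 1ξ₁ / 379 = 0.11 → ξ₁ = 41.69 kmol/h.
Conversion of Q: 2ξ₁ + 2ξ₂ = 0.477 × 379 = 180.8 → ξ₂ = 48.7 kmol/h.
Outlet amounts (n = n₀ + Σ ν·ξ):
  Q: 379 − 2(41.69) − 2(48.7) = 198.2
  R: 0 + 1(41.69) = 41.69
  V: 0 + 1(48.7) = 48.7
  U: 0 + 1(48.7) = 48.7
Total out = 337.3 kmol/h; y_U = 48.7 / 337.3 = 0.1444.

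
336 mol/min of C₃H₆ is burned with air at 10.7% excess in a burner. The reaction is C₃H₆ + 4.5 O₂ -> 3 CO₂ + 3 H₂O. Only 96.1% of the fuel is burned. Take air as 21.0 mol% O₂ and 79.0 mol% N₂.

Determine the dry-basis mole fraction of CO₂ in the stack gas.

Stoichiometric O₂ = 4.5 × 336 = 1512 mol/min; O₂ fed = 1512 × 1.107 = 1674 mol/min.
N₂ fed = 1674 × 79/21 = 6297 mol/min.
Fuel reacted = 0.961 × 336 → ξ = 322.9 mol/min.
Outlet (n = n₀ + ν ξ):
  C₃H₆: 336 − 1(322.9) = 13.1
  O₂: 1674 − 4.5(322.9) = 220.8
  N₂: 6297 (inert)
  CO₂: 0 + 3(322.9) = 968.7
  H₂O: 0 + 3(322.9) = 968.7
Dry total = 7499 mol/min; y_CO₂ (dry) = 968.7 / 7499 = 0.1292.

0.129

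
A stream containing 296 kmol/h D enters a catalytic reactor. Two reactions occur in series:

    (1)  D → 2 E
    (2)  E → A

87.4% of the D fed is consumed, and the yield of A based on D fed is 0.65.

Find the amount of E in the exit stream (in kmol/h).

Conversion of D: D consumed = 1ξ₁ = 0.874 × 296 → ξ₁ = 258.7 kmol/h.
Yield of A: 1ξ₂ / 296 = 0.65 → ξ₂ = 192.4 kmol/h.
Outlet amounts (n = n₀ + Σ ν·ξ):
  D: 296 − 1(258.7) = 37.3
  E: 0 + 2(258.7) − 1(192.4) = 325
  A: 0 + 1(192.4) = 192.4

325 kmol/h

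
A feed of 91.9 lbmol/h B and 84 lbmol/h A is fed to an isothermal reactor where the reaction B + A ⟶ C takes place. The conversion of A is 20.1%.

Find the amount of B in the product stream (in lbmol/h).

A reacted = 0.201 × 84 = 16.88 lbmol/h; ν_A = −1, so ξ = 16.88/1 = 16.88 lbmol/h.
Outlet amounts (n = n₀ + ν ξ):
  B: 91.9 − 1(16.88) = 75.02
  A: 84 − 1(16.88) = 67.12
  C: 0 + 1(16.88) = 16.88

75 lbmol/h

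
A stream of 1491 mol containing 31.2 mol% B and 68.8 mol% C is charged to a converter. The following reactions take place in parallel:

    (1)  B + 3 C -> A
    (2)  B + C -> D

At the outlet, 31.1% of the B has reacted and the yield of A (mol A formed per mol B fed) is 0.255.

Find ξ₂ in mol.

ξ₂ = 26.1 mol

Yield of A: 1ξ₁ / 465.2 = 0.255 → ξ₁ = 118.6 mol.
Conversion of B: 1ξ₁ + 1ξ₂ = 0.311 × 465.2 = 144.7 → ξ₂ = 26.05 mol.
Outlet amounts (n = n₀ + Σ ν·ξ):
  B: 465.2 − 1(118.6) − 1(26.05) = 320.5
  C: 1026 − 3(118.6) − 1(26.05) = 643.9
  A: 0 + 1(118.6) = 118.6
  D: 0 + 1(26.05) = 26.05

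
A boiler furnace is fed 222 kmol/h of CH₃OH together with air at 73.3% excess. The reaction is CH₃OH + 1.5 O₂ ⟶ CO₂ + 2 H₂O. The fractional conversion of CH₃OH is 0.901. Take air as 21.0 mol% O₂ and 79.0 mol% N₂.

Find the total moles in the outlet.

Stoichiometric O₂ = 1.5 × 222 = 333 kmol/h; O₂ fed = 333 × 1.733 = 577.1 kmol/h.
N₂ fed = 577.1 × 79/21 = 2171 kmol/h.
Fuel reacted = 0.901 × 222 → ξ = 200 kmol/h.
Outlet (n = n₀ + ν ξ):
  CH₃OH: 222 − 1(200) = 21.98
  O₂: 577.1 − 1.5(200) = 277.1
  N₂: 2171 (inert)
  CO₂: 0 + 1(200) = 200
  H₂O: 0 + 2(200) = 400
Total out = 21.98 + 277.1 + 2171 + 200 + 400 = 3070 kmol/h.

3070 kmol/h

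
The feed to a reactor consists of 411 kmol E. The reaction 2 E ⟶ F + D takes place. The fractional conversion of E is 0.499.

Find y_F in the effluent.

E reacted = 0.499 × 411 = 205.1 kmol; ν_E = −2, so ξ = 205.1/2 = 102.5 kmol.
Outlet amounts (n = n₀ + ν ξ):
  E: 411 − 2(102.5) = 205.9
  F: 0 + 1(102.5) = 102.5
  D: 0 + 1(102.5) = 102.5
Total out = 411 kmol; y_F = 102.5 / 411 = 0.2495.

0.249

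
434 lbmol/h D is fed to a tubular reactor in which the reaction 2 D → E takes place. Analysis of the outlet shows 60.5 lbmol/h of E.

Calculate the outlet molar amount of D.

313 lbmol/h

For E: n = n₀ + 1ξ → 60.5 = 0 + 1ξ, giving ξ = 60.5 lbmol/h.
Outlet amounts (n = n₀ + ν ξ):
  D: 434 − 2(60.5) = 313
  E: 0 + 1(60.5) = 60.5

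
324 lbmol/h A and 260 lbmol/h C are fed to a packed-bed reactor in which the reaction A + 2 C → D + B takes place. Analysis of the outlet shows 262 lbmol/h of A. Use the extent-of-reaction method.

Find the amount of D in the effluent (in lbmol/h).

For A: n = n₀ − 1ξ → 262 = 324 − 1ξ, giving ξ = 62 lbmol/h.
Outlet amounts (n = n₀ + ν ξ):
  A: 324 − 1(62) = 262
  C: 260 − 2(62) = 136
  D: 0 + 1(62) = 62
  B: 0 + 1(62) = 62

62 lbmol/h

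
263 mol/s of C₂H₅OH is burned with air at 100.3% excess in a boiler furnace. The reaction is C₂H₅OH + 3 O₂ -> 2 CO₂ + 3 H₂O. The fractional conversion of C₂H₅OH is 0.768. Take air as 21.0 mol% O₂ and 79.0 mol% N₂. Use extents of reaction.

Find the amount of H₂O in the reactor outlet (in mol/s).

Stoichiometric O₂ = 3 × 263 = 789 mol/s; O₂ fed = 789 × 2.003 = 1580 mol/s.
N₂ fed = 1580 × 79/21 = 5945 mol/s.
Fuel reacted = 0.768 × 263 → ξ = 202 mol/s.
Outlet (n = n₀ + ν ξ):
  C₂H₅OH: 263 − 1(202) = 61.02
  O₂: 1580 − 3(202) = 974.4
  N₂: 5945 (inert)
  CO₂: 0 + 2(202) = 404
  H₂O: 0 + 3(202) = 606

606 mol/s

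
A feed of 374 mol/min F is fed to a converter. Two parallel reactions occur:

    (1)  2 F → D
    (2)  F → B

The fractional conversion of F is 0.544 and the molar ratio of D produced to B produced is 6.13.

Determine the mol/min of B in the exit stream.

Conversion of F: F consumed = 0.544 × 374 = 203.5 mol/min = 2ξ₁ + 1ξ₂.
Selectivity: 1ξ₁ / (1ξ₂) = 6.13 → ξ₁ = 6.13 ξ₂.
Substitute: (2·6.13 + 1) ξ₂ = 203.5 → ξ₂ = 15.34 mol/min, ξ₁ = 94.06 mol/min.
Outlet amounts (n = n₀ + Σ ν·ξ):
  F: 374 − 2(94.06) − 1(15.34) = 170.5
  D: 0 + 1(94.06) = 94.06
  B: 0 + 1(15.34) = 15.34

15.3 mol/min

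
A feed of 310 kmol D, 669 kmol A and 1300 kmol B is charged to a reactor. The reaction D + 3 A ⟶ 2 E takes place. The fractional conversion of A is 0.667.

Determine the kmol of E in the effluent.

297 kmol

A reacted = 0.667 × 669 = 446.2 kmol; ν_A = −3, so ξ = 446.2/3 = 148.7 kmol.
Outlet amounts (n = n₀ + ν ξ):
  D: 310 − 1(148.7) = 161.3
  A: 669 − 3(148.7) = 222.8
  E: 0 + 2(148.7) = 297.5
  B: 1300 (inert)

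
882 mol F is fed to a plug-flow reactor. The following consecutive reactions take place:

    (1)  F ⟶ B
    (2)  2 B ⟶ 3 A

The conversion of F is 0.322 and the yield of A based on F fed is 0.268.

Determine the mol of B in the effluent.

Conversion of F: F consumed = 1ξ₁ = 0.322 × 882 → ξ₁ = 284 mol.
Yield of A: 3ξ₂ / 882 = 0.268 → ξ₂ = 78.79 mol.
Outlet amounts (n = n₀ + Σ ν·ξ):
  F: 882 − 1(284) = 598
  B: 0 + 1(284) − 2(78.79) = 126.4
  A: 0 + 3(78.79) = 236.4

126 mol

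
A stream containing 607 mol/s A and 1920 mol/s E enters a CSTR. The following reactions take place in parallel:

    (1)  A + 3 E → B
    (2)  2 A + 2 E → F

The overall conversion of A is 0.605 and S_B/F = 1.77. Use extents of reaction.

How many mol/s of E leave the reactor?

1210 mol/s

Conversion of A: A consumed = 0.605 × 607 = 367.2 mol/s = 1ξ₁ + 2ξ₂.
Selectivity: 1ξ₁ / (1ξ₂) = 1.77 → ξ₁ = 1.77 ξ₂.
Substitute: (1·1.77 + 2) ξ₂ = 367.2 → ξ₂ = 97.41 mol/s, ξ₁ = 172.4 mol/s.
Outlet amounts (n = n₀ + Σ ν·ξ):
  A: 607 − 1(172.4) − 2(97.41) = 239.8
  E: 1920 − 3(172.4) − 2(97.41) = 1208
  B: 0 + 1(172.4) = 172.4
  F: 0 + 1(97.41) = 97.41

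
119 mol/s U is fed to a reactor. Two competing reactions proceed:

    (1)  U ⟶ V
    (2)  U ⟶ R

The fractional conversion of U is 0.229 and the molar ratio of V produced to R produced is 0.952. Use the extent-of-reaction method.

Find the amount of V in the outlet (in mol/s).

Conversion of U: U consumed = 0.229 × 119 = 27.25 mol/s = 1ξ₁ + 1ξ₂.
Selectivity: 1ξ₁ / (1ξ₂) = 0.952 → ξ₁ = 0.952 ξ₂.
Substitute: (1·0.952 + 1) ξ₂ = 27.25 → ξ₂ = 13.96 mol/s, ξ₁ = 13.29 mol/s.
Outlet amounts (n = n₀ + Σ ν·ξ):
  U: 119 − 1(13.29) − 1(13.96) = 91.75
  V: 0 + 1(13.29) = 13.29
  R: 0 + 1(13.96) = 13.96

13.3 mol/s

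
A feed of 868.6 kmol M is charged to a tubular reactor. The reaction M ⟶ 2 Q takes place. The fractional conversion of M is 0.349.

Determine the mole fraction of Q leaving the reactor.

0.517

M reacted = 0.349 × 868.6 = 303.1 kmol; ν_M = −1, so ξ = 303.1/1 = 303.1 kmol.
Outlet amounts (n = n₀ + ν ξ):
  M: 868.6 − 1(303.1) = 565.5
  Q: 0 + 2(303.1) = 606.3
Total out = 1172 kmol; y_Q = 606.3 / 1172 = 0.5174.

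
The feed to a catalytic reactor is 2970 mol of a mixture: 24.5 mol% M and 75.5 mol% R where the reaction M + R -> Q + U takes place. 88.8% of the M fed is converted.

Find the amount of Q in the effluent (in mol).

M reacted = 0.888 × 727.6 = 646.2 mol; ν_M = −1, so ξ = 646.2/1 = 646.2 mol.
Outlet amounts (n = n₀ + ν ξ):
  M: 727.6 − 1(646.2) = 81.5
  R: 2242 − 1(646.2) = 1596
  Q: 0 + 1(646.2) = 646.2
  U: 0 + 1(646.2) = 646.2

646 mol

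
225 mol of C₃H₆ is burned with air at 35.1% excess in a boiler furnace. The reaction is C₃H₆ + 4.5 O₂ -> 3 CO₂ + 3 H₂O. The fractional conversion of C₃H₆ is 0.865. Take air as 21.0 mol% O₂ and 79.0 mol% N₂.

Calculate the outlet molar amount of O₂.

492 mol

Stoichiometric O₂ = 4.5 × 225 = 1012 mol; O₂ fed = 1012 × 1.351 = 1368 mol.
N₂ fed = 1368 × 79/21 = 5146 mol.
Fuel reacted = 0.865 × 225 → ξ = 194.6 mol.
Outlet (n = n₀ + ν ξ):
  C₃H₆: 225 − 1(194.6) = 30.38
  O₂: 1368 − 4.5(194.6) = 492.1
  N₂: 5146 (inert)
  CO₂: 0 + 3(194.6) = 583.9
  H₂O: 0 + 3(194.6) = 583.9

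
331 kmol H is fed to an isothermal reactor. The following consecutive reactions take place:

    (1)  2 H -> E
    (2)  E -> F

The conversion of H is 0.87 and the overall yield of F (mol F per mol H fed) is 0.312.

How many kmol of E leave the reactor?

40.7 kmol

Conversion of H: H consumed = 2ξ₁ = 0.87 × 331 → ξ₁ = 144 kmol.
Yield of F: 1ξ₂ / 331 = 0.312 → ξ₂ = 103.3 kmol.
Outlet amounts (n = n₀ + Σ ν·ξ):
  H: 331 − 2(144) = 43.03
  E: 0 + 1(144) − 1(103.3) = 40.71
  F: 0 + 1(103.3) = 103.3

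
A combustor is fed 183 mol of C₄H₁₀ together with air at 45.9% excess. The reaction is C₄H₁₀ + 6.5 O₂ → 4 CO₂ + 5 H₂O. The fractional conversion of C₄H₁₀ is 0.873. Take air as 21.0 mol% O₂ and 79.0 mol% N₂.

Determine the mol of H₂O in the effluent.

799 mol

Stoichiometric O₂ = 6.5 × 183 = 1190 mol; O₂ fed = 1190 × 1.459 = 1735 mol.
N₂ fed = 1735 × 79/21 = 6529 mol.
Fuel reacted = 0.873 × 183 → ξ = 159.8 mol.
Outlet (n = n₀ + ν ξ):
  C₄H₁₀: 183 − 1(159.8) = 23.24
  O₂: 1735 − 6.5(159.8) = 697
  N₂: 6529 (inert)
  CO₂: 0 + 4(159.8) = 639
  H₂O: 0 + 5(159.8) = 798.8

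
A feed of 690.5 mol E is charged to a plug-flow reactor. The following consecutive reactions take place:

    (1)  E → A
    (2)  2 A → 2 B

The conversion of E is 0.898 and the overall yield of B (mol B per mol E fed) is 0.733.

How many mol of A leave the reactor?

Conversion of E: E consumed = 1ξ₁ = 0.898 × 690.5 → ξ₁ = 620.1 mol.
Yield of B: 2ξ₂ / 690.5 = 0.733 → ξ₂ = 253.1 mol.
Outlet amounts (n = n₀ + Σ ν·ξ):
  E: 690.5 − 1(620.1) = 70.43
  A: 0 + 1(620.1) − 2(253.1) = 113.9
  B: 0 + 2(253.1) = 506.1

114 mol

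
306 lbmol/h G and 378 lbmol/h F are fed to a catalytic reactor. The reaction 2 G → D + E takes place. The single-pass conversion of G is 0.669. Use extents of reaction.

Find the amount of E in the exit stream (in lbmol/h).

G reacted = 0.669 × 306 = 204.7 lbmol/h; ν_G = −2, so ξ = 204.7/2 = 102.4 lbmol/h.
Outlet amounts (n = n₀ + ν ξ):
  G: 306 − 2(102.4) = 101.3
  D: 0 + 1(102.4) = 102.4
  E: 0 + 1(102.4) = 102.4
  F: 378 (inert)

102 lbmol/h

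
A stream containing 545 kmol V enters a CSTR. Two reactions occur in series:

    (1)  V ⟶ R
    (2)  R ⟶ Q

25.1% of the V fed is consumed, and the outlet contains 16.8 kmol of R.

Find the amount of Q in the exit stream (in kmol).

120 kmol

Conversion of V: V consumed = 1ξ₁ = 0.251 × 545 → ξ₁ = 136.8 kmol.
R balance: n_R = 0 + 1ξ₁ − 1ξ₂ = 16.8 → ξ₂ = (1·136.8 − 16.8)/1 = 120 kmol.
Outlet amounts (n = n₀ + Σ ν·ξ):
  V: 545 − 1(136.8) = 408.2
  R: 0 + 1(136.8) − 1(120) = 16.8
  Q: 0 + 1(120) = 120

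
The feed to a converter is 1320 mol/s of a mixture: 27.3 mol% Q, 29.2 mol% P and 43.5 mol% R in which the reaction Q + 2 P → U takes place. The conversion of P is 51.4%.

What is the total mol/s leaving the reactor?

P reacted = 0.514 × 385.4 = 198.1 mol/s; ν_P = −2, so ξ = 198.1/2 = 99.06 mol/s.
Outlet amounts (n = n₀ + ν ξ):
  Q: 360.4 − 1(99.06) = 261.3
  P: 385.4 − 2(99.06) = 187.3
  U: 0 + 1(99.06) = 99.06
  R: 574.2 (inert)
Total out = 261.3 + 187.3 + 99.06 + 574.2 = 1122 mol/s.

1120 mol/s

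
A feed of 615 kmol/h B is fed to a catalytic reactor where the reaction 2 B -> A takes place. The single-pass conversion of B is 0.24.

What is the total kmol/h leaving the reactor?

B reacted = 0.24 × 615 = 147.6 kmol/h; ν_B = −2, so ξ = 147.6/2 = 73.8 kmol/h.
Outlet amounts (n = n₀ + ν ξ):
  B: 615 − 2(73.8) = 467.4
  A: 0 + 1(73.8) = 73.8
Total out = 467.4 + 73.8 = 541.2 kmol/h.

541 kmol/h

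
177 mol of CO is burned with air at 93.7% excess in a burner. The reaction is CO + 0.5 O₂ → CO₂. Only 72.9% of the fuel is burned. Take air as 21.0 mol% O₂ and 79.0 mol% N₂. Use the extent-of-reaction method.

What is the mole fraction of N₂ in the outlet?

0.694

Stoichiometric O₂ = 0.5 × 177 = 88.5 mol; O₂ fed = 88.5 × 1.937 = 171.4 mol.
N₂ fed = 171.4 × 79/21 = 644.9 mol.
Fuel reacted = 0.729 × 177 → ξ = 129 mol.
Outlet (n = n₀ + ν ξ):
  CO: 177 − 1(129) = 47.97
  O₂: 171.4 − 0.5(129) = 106.9
  N₂: 644.9 (inert)
  CO₂: 0 + 1(129) = 129
Total out = 928.8 mol; y_N₂ = 644.9 / 928.8 = 0.6943.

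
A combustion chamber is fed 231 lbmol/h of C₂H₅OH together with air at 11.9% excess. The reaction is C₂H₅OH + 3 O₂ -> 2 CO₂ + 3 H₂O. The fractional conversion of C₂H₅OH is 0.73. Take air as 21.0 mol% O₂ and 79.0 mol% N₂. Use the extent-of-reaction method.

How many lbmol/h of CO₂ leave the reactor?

337 lbmol/h

Stoichiometric O₂ = 3 × 231 = 693 lbmol/h; O₂ fed = 693 × 1.119 = 775.5 lbmol/h.
N₂ fed = 775.5 × 79/21 = 2917 lbmol/h.
Fuel reacted = 0.73 × 231 → ξ = 168.6 lbmol/h.
Outlet (n = n₀ + ν ξ):
  C₂H₅OH: 231 − 1(168.6) = 62.37
  O₂: 775.5 − 3(168.6) = 269.6
  N₂: 2917 (inert)
  CO₂: 0 + 2(168.6) = 337.3
  H₂O: 0 + 3(168.6) = 505.9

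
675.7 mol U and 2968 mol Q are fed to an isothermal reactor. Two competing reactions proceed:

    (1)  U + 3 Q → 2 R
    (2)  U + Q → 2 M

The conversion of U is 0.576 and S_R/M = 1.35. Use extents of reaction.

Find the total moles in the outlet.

3200 mol

Conversion of U: U consumed = 0.576 × 675.7 = 389.2 mol = 1ξ₁ + 1ξ₂.
Selectivity: 2ξ₁ / (2ξ₂) = 1.35 → ξ₁ = 1.35 ξ₂.
Substitute: (1·1.35 + 1) ξ₂ = 389.2 → ξ₂ = 165.6 mol, ξ₁ = 223.6 mol.
Outlet amounts (n = n₀ + Σ ν·ξ):
  U: 675.7 − 1(223.6) − 1(165.6) = 286.5
  Q: 2968 − 3(223.6) − 1(165.6) = 2132
  R: 0 + 2(223.6) = 447.2
  M: 0 + 2(165.6) = 331.2
Total out = 286.5 + 2132 + 447.2 + 331.2 = 3197 mol.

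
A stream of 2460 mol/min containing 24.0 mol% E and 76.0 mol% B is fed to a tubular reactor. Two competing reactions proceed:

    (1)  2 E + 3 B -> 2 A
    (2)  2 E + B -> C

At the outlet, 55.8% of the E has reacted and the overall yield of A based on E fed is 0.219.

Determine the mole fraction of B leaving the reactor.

Yield of A: 2ξ₁ / 590.4 = 0.219 → ξ₁ = 64.65 mol/min.
Conversion of E: 2ξ₁ + 2ξ₂ = 0.558 × 590.4 = 329.4 → ξ₂ = 100.1 mol/min.
Outlet amounts (n = n₀ + Σ ν·ξ):
  E: 590.4 − 2(64.65) − 2(100.1) = 261
  B: 1870 − 3(64.65) − 1(100.1) = 1576
  A: 0 + 2(64.65) = 129.3
  C: 0 + 1(100.1) = 100.1
Total out = 2066 mol/min; y_B = 1576 / 2066 = 0.7627.

0.763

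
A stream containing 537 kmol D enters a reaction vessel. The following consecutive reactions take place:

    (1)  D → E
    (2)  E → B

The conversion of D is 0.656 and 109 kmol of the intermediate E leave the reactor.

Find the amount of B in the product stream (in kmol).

Conversion of D: D consumed = 1ξ₁ = 0.656 × 537 → ξ₁ = 352.3 kmol.
E balance: n_E = 0 + 1ξ₁ − 1ξ₂ = 109 → ξ₂ = (1·352.3 − 109)/1 = 243.3 kmol.
Outlet amounts (n = n₀ + Σ ν·ξ):
  D: 537 − 1(352.3) = 184.7
  E: 0 + 1(352.3) − 1(243.3) = 109
  B: 0 + 1(243.3) = 243.3

243 kmol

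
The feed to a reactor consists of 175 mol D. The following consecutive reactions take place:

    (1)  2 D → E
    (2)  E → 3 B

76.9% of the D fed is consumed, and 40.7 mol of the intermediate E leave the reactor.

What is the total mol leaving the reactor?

161 mol

Conversion of D: D consumed = 2ξ₁ = 0.769 × 175 → ξ₁ = 67.29 mol.
E balance: n_E = 0 + 1ξ₁ − 1ξ₂ = 40.7 → ξ₂ = (1·67.29 − 40.7)/1 = 26.59 mol.
Outlet amounts (n = n₀ + Σ ν·ξ):
  D: 175 − 2(67.29) = 40.42
  E: 0 + 1(67.29) − 1(26.59) = 40.7
  B: 0 + 3(26.59) = 79.76
Total out = 40.42 + 40.7 + 79.76 = 160.9 mol.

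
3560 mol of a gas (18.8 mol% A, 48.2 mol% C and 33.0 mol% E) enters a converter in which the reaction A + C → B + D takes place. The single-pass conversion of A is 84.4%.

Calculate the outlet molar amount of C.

1150 mol

A reacted = 0.844 × 669.3 = 564.9 mol; ν_A = −1, so ξ = 564.9/1 = 564.9 mol.
Outlet amounts (n = n₀ + ν ξ):
  A: 669.3 − 1(564.9) = 104.4
  C: 1716 − 1(564.9) = 1151
  B: 0 + 1(564.9) = 564.9
  D: 0 + 1(564.9) = 564.9
  E: 1175 (inert)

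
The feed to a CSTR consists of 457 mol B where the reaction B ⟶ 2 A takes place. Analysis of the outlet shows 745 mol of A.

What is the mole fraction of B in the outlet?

0.102

For A: n = n₀ + 2ξ → 745 = 0 + 2ξ, giving ξ = 372.5 mol.
Outlet amounts (n = n₀ + ν ξ):
  B: 457 − 1(372.5) = 84.5
  A: 0 + 2(372.5) = 745
Total out = 829.5 mol; y_B = 84.5 / 829.5 = 0.1019.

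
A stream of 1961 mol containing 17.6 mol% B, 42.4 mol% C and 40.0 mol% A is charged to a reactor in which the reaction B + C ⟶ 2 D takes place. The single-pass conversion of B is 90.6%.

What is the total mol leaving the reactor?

B reacted = 0.906 × 345.1 = 312.7 mol; ν_B = −1, so ξ = 312.7/1 = 312.7 mol.
Outlet amounts (n = n₀ + ν ξ):
  B: 345.1 − 1(312.7) = 32.44
  C: 831.5 − 1(312.7) = 518.8
  D: 0 + 2(312.7) = 625.4
  A: 784.4 (inert)
Total out = 32.44 + 518.8 + 625.4 + 784.4 = 1961 mol.

1960 mol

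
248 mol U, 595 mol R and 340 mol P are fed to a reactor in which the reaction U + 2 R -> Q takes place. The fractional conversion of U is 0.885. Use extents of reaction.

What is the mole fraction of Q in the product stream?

0.295

U reacted = 0.885 × 248 = 219.5 mol; ν_U = −1, so ξ = 219.5/1 = 219.5 mol.
Outlet amounts (n = n₀ + ν ξ):
  U: 248 − 1(219.5) = 28.52
  R: 595 − 2(219.5) = 156
  Q: 0 + 1(219.5) = 219.5
  P: 340 (inert)
Total out = 744 mol; y_Q = 219.5 / 744 = 0.295.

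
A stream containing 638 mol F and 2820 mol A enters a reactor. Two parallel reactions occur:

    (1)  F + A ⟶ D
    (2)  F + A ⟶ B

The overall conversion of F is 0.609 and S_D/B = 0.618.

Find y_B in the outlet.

Conversion of F: F consumed = 0.609 × 638 = 388.5 mol = 1ξ₁ + 1ξ₂.
Selectivity: 1ξ₁ / (1ξ₂) = 0.618 → ξ₁ = 0.618 ξ₂.
Substitute: (1·0.618 + 1) ξ₂ = 388.5 → ξ₂ = 240.1 mol, ξ₁ = 148.4 mol.
Outlet amounts (n = n₀ + Σ ν·ξ):
  F: 638 − 1(148.4) − 1(240.1) = 249.5
  A: 2820 − 1(148.4) − 1(240.1) = 2431
  D: 0 + 1(148.4) = 148.4
  B: 0 + 1(240.1) = 240.1
Total out = 3069 mol; y_B = 240.1 / 3069 = 0.07823.

0.0782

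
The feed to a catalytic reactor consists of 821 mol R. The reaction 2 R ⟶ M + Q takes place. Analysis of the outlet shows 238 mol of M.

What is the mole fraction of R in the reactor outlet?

0.42

For M: n = n₀ + 1ξ → 238 = 0 + 1ξ, giving ξ = 238 mol.
Outlet amounts (n = n₀ + ν ξ):
  R: 821 − 2(238) = 345
  M: 0 + 1(238) = 238
  Q: 0 + 1(238) = 238
Total out = 821 mol; y_R = 345 / 821 = 0.4202.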